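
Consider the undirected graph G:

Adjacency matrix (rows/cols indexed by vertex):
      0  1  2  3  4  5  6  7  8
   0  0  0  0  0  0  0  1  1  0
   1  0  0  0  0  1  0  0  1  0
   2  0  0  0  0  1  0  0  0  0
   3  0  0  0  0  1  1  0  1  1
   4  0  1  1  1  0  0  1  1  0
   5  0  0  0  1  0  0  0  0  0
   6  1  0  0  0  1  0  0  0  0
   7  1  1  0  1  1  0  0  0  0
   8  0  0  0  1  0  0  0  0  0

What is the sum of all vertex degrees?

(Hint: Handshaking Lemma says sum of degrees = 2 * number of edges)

Count edges: 11 edges.
By Handshaking Lemma: sum of degrees = 2 * 11 = 22.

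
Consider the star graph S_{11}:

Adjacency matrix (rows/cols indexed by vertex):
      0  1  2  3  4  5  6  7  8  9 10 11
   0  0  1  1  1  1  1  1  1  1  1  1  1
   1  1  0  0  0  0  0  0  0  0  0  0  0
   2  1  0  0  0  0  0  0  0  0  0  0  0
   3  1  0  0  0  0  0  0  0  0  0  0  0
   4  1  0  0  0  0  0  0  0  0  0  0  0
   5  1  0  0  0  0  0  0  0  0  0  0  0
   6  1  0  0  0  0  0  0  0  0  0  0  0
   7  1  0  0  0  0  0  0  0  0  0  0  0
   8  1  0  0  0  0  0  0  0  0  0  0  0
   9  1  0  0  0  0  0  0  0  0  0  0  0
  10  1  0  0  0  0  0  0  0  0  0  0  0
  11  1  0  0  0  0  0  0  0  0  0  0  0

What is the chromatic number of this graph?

S_{11} has one hub adjacent to 11 leaves; leaves are pairwise non-adjacent.
Color the hub 0 and every leaf 1.
Chromatic number = 2.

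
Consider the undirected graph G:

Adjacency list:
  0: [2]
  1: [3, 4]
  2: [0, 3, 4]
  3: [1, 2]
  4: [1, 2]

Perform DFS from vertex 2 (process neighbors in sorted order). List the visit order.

DFS from vertex 2 (neighbors processed in ascending order):
Visit order: 2, 0, 3, 1, 4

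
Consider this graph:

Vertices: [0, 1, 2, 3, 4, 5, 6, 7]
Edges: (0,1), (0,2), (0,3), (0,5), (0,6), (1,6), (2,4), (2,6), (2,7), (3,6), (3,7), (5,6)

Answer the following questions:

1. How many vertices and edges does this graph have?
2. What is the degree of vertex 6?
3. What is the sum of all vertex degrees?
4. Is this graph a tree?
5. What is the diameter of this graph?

Count: 8 vertices, 12 edges.
Vertex 6 has neighbors [0, 1, 2, 3, 5], degree = 5.
Handshaking lemma: 2 * 12 = 24.
A tree on 8 vertices has 7 edges. This graph has 12 edges (5 extra). Not a tree.
Diameter (longest shortest path) = 3.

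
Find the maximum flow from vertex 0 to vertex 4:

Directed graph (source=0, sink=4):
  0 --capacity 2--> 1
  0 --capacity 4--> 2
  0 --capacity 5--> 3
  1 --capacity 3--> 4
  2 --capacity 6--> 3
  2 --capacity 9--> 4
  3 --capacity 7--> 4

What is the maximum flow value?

Computing max flow:
  Flow on (0->1): 2/2
  Flow on (0->2): 4/4
  Flow on (0->3): 5/5
  Flow on (1->4): 2/3
  Flow on (2->4): 4/9
  Flow on (3->4): 5/7
Maximum flow = 11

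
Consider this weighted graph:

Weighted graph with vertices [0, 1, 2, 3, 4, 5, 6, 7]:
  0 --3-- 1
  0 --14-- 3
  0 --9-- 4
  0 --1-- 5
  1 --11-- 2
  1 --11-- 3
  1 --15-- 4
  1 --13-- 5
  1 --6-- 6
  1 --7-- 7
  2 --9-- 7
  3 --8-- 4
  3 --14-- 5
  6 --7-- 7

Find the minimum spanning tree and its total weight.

Applying Kruskal's algorithm (sort edges by weight, add if no cycle):
  Add (0,5) w=1
  Add (0,1) w=3
  Add (1,6) w=6
  Add (1,7) w=7
  Skip (6,7) w=7 (creates cycle)
  Add (3,4) w=8
  Add (0,4) w=9
  Add (2,7) w=9
  Skip (1,2) w=11 (creates cycle)
  Skip (1,3) w=11 (creates cycle)
  Skip (1,5) w=13 (creates cycle)
  Skip (0,3) w=14 (creates cycle)
  Skip (3,5) w=14 (creates cycle)
  Skip (1,4) w=15 (creates cycle)
MST weight = 43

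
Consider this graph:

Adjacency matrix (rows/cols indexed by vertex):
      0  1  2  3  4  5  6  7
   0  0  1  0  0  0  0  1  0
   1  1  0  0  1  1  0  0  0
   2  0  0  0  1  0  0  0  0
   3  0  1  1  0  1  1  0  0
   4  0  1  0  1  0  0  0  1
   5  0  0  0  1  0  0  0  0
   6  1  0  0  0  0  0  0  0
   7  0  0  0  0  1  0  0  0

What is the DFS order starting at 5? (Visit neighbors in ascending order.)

DFS from vertex 5 (neighbors processed in ascending order):
Visit order: 5, 3, 1, 0, 6, 4, 7, 2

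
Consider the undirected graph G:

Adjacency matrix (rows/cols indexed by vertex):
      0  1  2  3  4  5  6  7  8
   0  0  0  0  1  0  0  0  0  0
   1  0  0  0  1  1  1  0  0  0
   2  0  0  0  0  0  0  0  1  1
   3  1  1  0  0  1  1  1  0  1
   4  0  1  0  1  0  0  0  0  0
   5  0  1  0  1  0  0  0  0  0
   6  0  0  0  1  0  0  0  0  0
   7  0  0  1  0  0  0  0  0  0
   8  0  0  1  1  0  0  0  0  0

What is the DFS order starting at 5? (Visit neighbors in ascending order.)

DFS from vertex 5 (neighbors processed in ascending order):
Visit order: 5, 1, 3, 0, 4, 6, 8, 2, 7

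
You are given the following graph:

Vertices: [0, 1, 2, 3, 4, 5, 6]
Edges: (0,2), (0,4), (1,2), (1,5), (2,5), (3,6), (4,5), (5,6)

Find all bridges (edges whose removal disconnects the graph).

A bridge is an edge whose removal increases the number of connected components.
Bridges found: (3,6), (5,6)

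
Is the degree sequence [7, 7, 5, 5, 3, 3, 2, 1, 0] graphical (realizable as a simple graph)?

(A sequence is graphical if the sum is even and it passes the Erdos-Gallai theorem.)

Sum of degrees = 33. Sum is odd, so the sequence is NOT graphical.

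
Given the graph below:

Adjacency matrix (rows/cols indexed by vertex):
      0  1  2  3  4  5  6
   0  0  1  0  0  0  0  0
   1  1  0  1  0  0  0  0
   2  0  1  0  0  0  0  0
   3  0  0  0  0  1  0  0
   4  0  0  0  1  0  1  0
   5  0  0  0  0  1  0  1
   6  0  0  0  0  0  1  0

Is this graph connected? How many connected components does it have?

Checking connectivity: the graph has 2 connected component(s).
Components: [[0, 1, 2], [3, 4, 5, 6]]. The graph is NOT connected.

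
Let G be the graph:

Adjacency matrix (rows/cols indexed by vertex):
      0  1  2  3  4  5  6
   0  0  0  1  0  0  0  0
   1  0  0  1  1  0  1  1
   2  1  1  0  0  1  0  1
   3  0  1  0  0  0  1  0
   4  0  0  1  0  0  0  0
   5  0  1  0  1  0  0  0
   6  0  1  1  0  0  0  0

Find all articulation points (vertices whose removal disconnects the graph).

An articulation point is a vertex whose removal disconnects the graph.
Articulation points: [1, 2]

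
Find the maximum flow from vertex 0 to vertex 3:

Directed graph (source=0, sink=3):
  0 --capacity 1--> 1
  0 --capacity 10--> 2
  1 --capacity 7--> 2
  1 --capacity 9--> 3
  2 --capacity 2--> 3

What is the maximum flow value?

Computing max flow:
  Flow on (0->1): 1/1
  Flow on (0->2): 2/10
  Flow on (1->3): 1/9
  Flow on (2->3): 2/2
Maximum flow = 3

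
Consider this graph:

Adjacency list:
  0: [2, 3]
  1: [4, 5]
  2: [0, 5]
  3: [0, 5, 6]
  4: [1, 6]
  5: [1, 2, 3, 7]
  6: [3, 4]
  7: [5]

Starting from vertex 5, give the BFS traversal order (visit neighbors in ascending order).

BFS from vertex 5 (neighbors processed in ascending order):
Visit order: 5, 1, 2, 3, 7, 4, 0, 6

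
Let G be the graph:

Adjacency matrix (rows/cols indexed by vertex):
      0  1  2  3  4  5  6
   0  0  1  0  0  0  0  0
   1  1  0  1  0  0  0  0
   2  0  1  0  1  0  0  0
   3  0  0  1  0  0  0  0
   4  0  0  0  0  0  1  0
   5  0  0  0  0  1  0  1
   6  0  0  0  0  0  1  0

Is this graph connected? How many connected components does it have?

Checking connectivity: the graph has 2 connected component(s).
Components: [[0, 1, 2, 3], [4, 5, 6]]. The graph is NOT connected.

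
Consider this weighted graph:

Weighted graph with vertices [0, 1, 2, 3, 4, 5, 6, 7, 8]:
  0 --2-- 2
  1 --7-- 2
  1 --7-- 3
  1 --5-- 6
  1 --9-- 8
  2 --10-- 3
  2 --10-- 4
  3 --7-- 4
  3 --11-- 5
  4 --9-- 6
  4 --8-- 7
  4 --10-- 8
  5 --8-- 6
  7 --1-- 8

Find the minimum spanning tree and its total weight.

Applying Kruskal's algorithm (sort edges by weight, add if no cycle):
  Add (7,8) w=1
  Add (0,2) w=2
  Add (1,6) w=5
  Add (1,2) w=7
  Add (1,3) w=7
  Add (3,4) w=7
  Add (4,7) w=8
  Add (5,6) w=8
  Skip (1,8) w=9 (creates cycle)
  Skip (4,6) w=9 (creates cycle)
  Skip (2,4) w=10 (creates cycle)
  Skip (2,3) w=10 (creates cycle)
  Skip (4,8) w=10 (creates cycle)
  Skip (3,5) w=11 (creates cycle)
MST weight = 45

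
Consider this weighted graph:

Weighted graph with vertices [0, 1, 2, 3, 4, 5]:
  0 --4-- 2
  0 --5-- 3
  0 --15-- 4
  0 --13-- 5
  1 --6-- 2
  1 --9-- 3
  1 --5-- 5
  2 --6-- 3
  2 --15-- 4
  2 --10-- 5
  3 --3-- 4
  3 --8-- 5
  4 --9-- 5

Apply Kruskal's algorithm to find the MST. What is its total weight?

Applying Kruskal's algorithm (sort edges by weight, add if no cycle):
  Add (3,4) w=3
  Add (0,2) w=4
  Add (0,3) w=5
  Add (1,5) w=5
  Add (1,2) w=6
  Skip (2,3) w=6 (creates cycle)
  Skip (3,5) w=8 (creates cycle)
  Skip (1,3) w=9 (creates cycle)
  Skip (4,5) w=9 (creates cycle)
  Skip (2,5) w=10 (creates cycle)
  Skip (0,5) w=13 (creates cycle)
  Skip (0,4) w=15 (creates cycle)
  Skip (2,4) w=15 (creates cycle)
MST weight = 23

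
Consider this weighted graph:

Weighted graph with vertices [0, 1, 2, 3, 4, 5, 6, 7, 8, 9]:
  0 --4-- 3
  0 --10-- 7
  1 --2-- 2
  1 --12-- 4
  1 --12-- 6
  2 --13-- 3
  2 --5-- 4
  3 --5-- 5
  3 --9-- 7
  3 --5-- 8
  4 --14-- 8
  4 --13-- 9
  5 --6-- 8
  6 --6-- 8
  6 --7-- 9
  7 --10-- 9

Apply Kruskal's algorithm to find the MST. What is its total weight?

Applying Kruskal's algorithm (sort edges by weight, add if no cycle):
  Add (1,2) w=2
  Add (0,3) w=4
  Add (2,4) w=5
  Add (3,5) w=5
  Add (3,8) w=5
  Skip (5,8) w=6 (creates cycle)
  Add (6,8) w=6
  Add (6,9) w=7
  Add (3,7) w=9
  Skip (0,7) w=10 (creates cycle)
  Skip (7,9) w=10 (creates cycle)
  Skip (1,4) w=12 (creates cycle)
  Add (1,6) w=12
  Skip (2,3) w=13 (creates cycle)
  Skip (4,9) w=13 (creates cycle)
  Skip (4,8) w=14 (creates cycle)
MST weight = 55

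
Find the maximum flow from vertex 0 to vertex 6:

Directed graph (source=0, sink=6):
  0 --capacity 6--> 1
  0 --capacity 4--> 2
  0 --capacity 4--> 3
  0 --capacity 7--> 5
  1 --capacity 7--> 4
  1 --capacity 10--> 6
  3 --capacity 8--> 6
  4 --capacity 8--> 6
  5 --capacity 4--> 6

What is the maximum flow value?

Computing max flow:
  Flow on (0->1): 6/6
  Flow on (0->3): 4/4
  Flow on (0->5): 4/7
  Flow on (1->6): 6/10
  Flow on (3->6): 4/8
  Flow on (5->6): 4/4
Maximum flow = 14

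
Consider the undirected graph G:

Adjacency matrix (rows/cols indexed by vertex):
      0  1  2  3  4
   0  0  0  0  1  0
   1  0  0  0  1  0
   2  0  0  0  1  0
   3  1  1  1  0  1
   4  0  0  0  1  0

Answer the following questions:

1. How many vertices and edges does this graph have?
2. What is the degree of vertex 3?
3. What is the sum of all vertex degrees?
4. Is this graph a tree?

Count: 5 vertices, 4 edges.
Vertex 3 has neighbors [0, 1, 2, 4], degree = 4.
Handshaking lemma: 2 * 4 = 8.
A graph is a tree iff it is connected and has exactly n-1 edges. This graph is connected (all 5 vertices in one component) and has 5-1 = 4 edges. It is a tree.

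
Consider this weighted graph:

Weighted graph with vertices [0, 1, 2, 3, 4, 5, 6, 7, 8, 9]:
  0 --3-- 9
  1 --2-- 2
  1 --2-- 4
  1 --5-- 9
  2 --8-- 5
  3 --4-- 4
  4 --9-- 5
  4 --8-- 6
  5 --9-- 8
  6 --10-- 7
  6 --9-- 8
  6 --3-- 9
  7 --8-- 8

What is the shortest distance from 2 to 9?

Using Dijkstra's algorithm from vertex 2:
Shortest path: 2 -> 1 -> 9
Total weight: 2 + 5 = 7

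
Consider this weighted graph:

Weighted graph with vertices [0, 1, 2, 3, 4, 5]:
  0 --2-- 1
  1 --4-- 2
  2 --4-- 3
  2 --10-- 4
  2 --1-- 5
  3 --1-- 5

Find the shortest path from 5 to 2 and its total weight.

Using Dijkstra's algorithm from vertex 5:
Shortest path: 5 -> 2
Total weight: 1 = 1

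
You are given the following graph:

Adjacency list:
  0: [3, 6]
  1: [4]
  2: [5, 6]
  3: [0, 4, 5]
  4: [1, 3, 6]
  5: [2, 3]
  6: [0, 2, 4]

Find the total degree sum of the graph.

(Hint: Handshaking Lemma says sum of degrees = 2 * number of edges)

Count edges: 8 edges.
By Handshaking Lemma: sum of degrees = 2 * 8 = 16.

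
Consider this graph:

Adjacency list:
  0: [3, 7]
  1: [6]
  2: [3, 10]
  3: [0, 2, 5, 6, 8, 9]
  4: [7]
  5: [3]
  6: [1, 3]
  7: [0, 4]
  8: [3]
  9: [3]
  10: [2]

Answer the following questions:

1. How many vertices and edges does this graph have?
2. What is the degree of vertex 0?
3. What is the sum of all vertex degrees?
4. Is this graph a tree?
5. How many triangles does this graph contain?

Count: 11 vertices, 10 edges.
Vertex 0 has neighbors [3, 7], degree = 2.
Handshaking lemma: 2 * 10 = 20.
A graph is a tree iff it is connected and has exactly n-1 edges. This graph is connected (all 11 vertices in one component) and has 11-1 = 10 edges. It is a tree.
Number of triangles = 0.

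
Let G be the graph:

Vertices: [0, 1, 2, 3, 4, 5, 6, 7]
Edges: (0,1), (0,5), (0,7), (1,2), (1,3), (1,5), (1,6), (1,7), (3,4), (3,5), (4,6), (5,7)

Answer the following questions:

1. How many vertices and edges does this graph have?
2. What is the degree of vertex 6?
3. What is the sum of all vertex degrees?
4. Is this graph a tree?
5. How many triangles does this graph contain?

Count: 8 vertices, 12 edges.
Vertex 6 has neighbors [1, 4], degree = 2.
Handshaking lemma: 2 * 12 = 24.
A tree on 8 vertices has 7 edges. This graph has 12 edges (5 extra). Not a tree.
Number of triangles = 5.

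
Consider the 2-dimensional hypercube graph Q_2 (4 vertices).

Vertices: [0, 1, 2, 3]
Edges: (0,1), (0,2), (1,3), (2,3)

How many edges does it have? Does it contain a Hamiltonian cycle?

Q_2 has 4 * 2 / 2 = 4 edges.
Q_2 (d >= 2) always has a Hamiltonian cycle: a 2-bit cyclic Gray code visits every vertex exactly once and returns to the start.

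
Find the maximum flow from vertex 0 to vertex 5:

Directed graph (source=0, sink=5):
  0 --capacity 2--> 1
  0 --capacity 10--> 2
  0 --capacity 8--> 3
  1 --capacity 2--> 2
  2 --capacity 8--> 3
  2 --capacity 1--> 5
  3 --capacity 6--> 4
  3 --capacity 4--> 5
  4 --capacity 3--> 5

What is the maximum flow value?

Computing max flow:
  Flow on (0->2): 8/10
  Flow on (2->3): 7/8
  Flow on (2->5): 1/1
  Flow on (3->4): 3/6
  Flow on (3->5): 4/4
  Flow on (4->5): 3/3
Maximum flow = 8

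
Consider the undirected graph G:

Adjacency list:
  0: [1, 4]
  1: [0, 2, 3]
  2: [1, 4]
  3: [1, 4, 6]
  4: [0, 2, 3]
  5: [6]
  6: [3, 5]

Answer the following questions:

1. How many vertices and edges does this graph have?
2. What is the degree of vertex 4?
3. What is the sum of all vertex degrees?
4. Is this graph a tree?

Count: 7 vertices, 8 edges.
Vertex 4 has neighbors [0, 2, 3], degree = 3.
Handshaking lemma: 2 * 8 = 16.
A tree on 7 vertices has 6 edges. This graph has 8 edges (2 extra). Not a tree.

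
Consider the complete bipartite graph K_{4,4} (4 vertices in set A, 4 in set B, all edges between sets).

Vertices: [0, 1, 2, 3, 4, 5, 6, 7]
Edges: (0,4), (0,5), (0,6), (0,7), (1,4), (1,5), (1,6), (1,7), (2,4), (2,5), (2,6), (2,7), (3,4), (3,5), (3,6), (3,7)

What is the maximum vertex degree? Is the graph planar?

Set-A vertices have degree 4; set-B vertices have degree 4. Maximum degree = max(4,4) = 4.
K_{4,4} contains K_{3,3} as a subgraph (since both sides have >= 3 vertices); by Kuratowski's theorem it is not planar.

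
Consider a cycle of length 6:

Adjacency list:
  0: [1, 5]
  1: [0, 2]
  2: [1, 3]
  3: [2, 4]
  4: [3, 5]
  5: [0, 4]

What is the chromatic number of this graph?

This is an even cycle (C_6). Even cycles are bipartite.
Chromatic number = 2.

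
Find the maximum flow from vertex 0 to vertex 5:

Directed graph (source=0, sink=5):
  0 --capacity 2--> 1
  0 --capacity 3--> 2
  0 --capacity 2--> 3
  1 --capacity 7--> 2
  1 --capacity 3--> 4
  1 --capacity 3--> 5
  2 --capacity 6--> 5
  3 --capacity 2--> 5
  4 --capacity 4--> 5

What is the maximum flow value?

Computing max flow:
  Flow on (0->1): 2/2
  Flow on (0->2): 3/3
  Flow on (0->3): 2/2
  Flow on (1->5): 2/3
  Flow on (2->5): 3/6
  Flow on (3->5): 2/2
Maximum flow = 7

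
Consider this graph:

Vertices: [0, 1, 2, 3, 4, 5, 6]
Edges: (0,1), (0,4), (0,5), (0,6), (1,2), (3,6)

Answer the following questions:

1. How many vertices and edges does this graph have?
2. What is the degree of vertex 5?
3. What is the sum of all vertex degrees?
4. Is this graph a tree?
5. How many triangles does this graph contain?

Count: 7 vertices, 6 edges.
Vertex 5 has neighbors [0], degree = 1.
Handshaking lemma: 2 * 6 = 12.
A graph is a tree iff it is connected and has exactly n-1 edges. This graph is connected (all 7 vertices in one component) and has 7-1 = 6 edges. It is a tree.
Number of triangles = 0.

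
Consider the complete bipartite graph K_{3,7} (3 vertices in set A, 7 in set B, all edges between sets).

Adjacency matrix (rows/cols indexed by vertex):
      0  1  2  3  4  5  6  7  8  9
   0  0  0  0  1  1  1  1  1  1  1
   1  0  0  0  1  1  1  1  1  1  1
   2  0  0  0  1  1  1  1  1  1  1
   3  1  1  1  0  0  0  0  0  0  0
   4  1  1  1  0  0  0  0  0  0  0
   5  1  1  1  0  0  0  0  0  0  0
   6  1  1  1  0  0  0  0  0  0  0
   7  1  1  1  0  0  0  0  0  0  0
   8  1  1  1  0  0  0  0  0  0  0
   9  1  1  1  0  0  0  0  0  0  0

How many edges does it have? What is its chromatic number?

K_{3,7} has 3 * 7 = 21 edges.
Bipartite graphs have chromatic number 2 (color each partition differently).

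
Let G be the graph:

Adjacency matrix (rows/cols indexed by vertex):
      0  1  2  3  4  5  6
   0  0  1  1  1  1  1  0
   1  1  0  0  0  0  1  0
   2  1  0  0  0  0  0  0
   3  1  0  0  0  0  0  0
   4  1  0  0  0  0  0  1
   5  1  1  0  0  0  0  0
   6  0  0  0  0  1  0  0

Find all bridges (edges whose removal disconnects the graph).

A bridge is an edge whose removal increases the number of connected components.
Bridges found: (0,2), (0,3), (0,4), (4,6)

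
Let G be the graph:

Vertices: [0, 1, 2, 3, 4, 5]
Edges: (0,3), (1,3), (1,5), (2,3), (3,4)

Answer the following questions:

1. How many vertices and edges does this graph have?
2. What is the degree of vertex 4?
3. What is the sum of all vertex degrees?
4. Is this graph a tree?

Count: 6 vertices, 5 edges.
Vertex 4 has neighbors [3], degree = 1.
Handshaking lemma: 2 * 5 = 10.
A graph is a tree iff it is connected and has exactly n-1 edges. This graph is connected (all 6 vertices in one component) and has 6-1 = 5 edges. It is a tree.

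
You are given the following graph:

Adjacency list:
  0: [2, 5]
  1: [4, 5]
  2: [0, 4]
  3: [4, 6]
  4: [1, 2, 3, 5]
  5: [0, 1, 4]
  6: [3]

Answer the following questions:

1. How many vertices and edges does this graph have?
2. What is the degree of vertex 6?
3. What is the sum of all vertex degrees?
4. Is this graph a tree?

Count: 7 vertices, 8 edges.
Vertex 6 has neighbors [3], degree = 1.
Handshaking lemma: 2 * 8 = 16.
A tree on 7 vertices has 6 edges. This graph has 8 edges (2 extra). Not a tree.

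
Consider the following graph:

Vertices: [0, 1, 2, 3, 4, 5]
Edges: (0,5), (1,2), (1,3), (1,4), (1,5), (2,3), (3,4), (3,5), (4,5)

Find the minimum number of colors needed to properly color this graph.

The graph has a maximum clique of size 4 (lower bound on chromatic number).
A valid 4-coloring: {0: 0, 1: 0, 2: 2, 3: 1, 4: 3, 5: 2}.
Chromatic number = 4.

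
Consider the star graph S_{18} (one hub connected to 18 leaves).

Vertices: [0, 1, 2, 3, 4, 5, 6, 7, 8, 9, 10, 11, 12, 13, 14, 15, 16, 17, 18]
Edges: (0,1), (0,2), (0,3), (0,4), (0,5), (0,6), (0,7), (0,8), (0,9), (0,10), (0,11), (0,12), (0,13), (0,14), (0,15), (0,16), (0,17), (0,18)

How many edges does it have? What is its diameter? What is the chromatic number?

Star graph S_{18}: the hub connects to all 18 leaves.
Edges = 18.
Diameter = 2 (any leaf to hub is 1, leaf to leaf through hub is 2).
Star graphs are bipartite (hub vs leaves), so chromatic number = 2.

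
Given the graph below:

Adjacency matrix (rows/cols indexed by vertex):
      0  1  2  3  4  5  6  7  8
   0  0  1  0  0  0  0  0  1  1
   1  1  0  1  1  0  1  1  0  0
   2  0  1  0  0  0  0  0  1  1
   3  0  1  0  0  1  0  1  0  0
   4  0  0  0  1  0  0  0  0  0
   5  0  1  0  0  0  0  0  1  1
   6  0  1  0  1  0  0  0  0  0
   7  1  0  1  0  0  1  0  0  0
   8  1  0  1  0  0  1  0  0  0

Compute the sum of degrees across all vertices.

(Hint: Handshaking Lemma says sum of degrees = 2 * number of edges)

Count edges: 13 edges.
By Handshaking Lemma: sum of degrees = 2 * 13 = 26.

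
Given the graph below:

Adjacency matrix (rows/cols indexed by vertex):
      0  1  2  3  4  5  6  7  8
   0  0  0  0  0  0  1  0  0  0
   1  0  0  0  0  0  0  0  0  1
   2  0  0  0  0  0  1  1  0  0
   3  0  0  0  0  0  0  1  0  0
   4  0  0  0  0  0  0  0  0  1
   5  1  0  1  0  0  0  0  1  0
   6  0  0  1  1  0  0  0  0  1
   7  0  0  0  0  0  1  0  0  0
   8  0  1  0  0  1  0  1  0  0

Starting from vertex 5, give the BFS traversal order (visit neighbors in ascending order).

BFS from vertex 5 (neighbors processed in ascending order):
Visit order: 5, 0, 2, 7, 6, 3, 8, 1, 4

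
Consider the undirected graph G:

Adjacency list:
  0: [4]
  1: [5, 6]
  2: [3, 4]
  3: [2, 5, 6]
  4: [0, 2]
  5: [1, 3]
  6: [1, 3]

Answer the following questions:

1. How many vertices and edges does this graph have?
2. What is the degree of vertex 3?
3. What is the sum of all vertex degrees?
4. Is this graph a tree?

Count: 7 vertices, 7 edges.
Vertex 3 has neighbors [2, 5, 6], degree = 3.
Handshaking lemma: 2 * 7 = 14.
A tree on 7 vertices has 6 edges. This graph has 7 edges (1 extra). Not a tree.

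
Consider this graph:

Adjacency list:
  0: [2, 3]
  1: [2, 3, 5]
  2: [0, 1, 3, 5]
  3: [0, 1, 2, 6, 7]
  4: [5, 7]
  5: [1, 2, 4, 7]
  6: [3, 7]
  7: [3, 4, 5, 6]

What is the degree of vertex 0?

Vertex 0 has neighbors [2, 3], so deg(0) = 2.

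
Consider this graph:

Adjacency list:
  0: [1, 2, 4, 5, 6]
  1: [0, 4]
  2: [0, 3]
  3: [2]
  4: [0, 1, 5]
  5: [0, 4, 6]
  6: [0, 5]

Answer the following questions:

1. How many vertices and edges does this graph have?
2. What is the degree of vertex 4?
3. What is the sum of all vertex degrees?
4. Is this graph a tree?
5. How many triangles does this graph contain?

Count: 7 vertices, 9 edges.
Vertex 4 has neighbors [0, 1, 5], degree = 3.
Handshaking lemma: 2 * 9 = 18.
A tree on 7 vertices has 6 edges. This graph has 9 edges (3 extra). Not a tree.
Number of triangles = 3.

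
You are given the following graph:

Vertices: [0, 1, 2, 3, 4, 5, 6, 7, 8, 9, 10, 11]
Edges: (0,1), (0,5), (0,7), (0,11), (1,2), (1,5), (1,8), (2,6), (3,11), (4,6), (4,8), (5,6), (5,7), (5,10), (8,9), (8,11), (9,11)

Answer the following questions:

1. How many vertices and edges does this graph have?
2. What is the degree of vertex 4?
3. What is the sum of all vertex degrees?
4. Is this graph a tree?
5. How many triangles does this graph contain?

Count: 12 vertices, 17 edges.
Vertex 4 has neighbors [6, 8], degree = 2.
Handshaking lemma: 2 * 17 = 34.
A tree on 12 vertices has 11 edges. This graph has 17 edges (6 extra). Not a tree.
Number of triangles = 3.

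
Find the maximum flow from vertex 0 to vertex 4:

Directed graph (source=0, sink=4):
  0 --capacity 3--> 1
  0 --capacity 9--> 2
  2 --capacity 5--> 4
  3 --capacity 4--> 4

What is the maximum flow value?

Computing max flow:
  Flow on (0->2): 5/9
  Flow on (2->4): 5/5
Maximum flow = 5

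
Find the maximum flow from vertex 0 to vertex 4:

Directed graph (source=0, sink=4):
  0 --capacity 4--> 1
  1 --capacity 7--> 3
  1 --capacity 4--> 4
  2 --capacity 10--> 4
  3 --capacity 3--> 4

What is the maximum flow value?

Computing max flow:
  Flow on (0->1): 4/4
  Flow on (1->4): 4/4
Maximum flow = 4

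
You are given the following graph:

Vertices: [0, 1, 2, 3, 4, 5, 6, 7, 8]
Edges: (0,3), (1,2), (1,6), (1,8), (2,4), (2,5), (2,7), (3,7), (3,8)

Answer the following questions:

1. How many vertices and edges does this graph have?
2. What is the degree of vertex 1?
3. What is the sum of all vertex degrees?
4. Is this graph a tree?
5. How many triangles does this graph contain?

Count: 9 vertices, 9 edges.
Vertex 1 has neighbors [2, 6, 8], degree = 3.
Handshaking lemma: 2 * 9 = 18.
A tree on 9 vertices has 8 edges. This graph has 9 edges (1 extra). Not a tree.
Number of triangles = 0.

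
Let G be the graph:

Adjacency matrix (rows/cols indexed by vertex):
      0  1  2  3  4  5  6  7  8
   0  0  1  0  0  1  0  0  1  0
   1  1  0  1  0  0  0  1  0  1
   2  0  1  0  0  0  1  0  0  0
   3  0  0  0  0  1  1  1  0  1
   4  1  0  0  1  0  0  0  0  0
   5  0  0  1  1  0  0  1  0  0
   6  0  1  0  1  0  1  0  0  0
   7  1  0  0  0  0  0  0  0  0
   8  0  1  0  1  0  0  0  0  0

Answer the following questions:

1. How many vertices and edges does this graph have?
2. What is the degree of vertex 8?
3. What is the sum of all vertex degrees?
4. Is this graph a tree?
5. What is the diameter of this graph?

Count: 9 vertices, 12 edges.
Vertex 8 has neighbors [1, 3], degree = 2.
Handshaking lemma: 2 * 12 = 24.
A tree on 9 vertices has 8 edges. This graph has 12 edges (4 extra). Not a tree.
Diameter (longest shortest path) = 4.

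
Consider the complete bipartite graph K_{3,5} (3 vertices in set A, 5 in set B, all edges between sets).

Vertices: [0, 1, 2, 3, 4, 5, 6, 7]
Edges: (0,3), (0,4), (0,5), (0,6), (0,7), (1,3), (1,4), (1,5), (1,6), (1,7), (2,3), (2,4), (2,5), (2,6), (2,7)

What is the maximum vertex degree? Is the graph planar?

Set-A vertices have degree 5; set-B vertices have degree 3. Maximum degree = max(3,5) = 5.
K_{3,5} contains K_{3,3} as a subgraph (since both sides have >= 3 vertices); by Kuratowski's theorem it is not planar.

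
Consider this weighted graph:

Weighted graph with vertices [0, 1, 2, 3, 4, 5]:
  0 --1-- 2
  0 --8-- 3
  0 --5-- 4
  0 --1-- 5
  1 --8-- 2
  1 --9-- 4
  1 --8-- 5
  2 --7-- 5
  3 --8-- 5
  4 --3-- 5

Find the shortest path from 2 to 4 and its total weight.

Using Dijkstra's algorithm from vertex 2:
Shortest path: 2 -> 0 -> 5 -> 4
Total weight: 1 + 1 + 3 = 5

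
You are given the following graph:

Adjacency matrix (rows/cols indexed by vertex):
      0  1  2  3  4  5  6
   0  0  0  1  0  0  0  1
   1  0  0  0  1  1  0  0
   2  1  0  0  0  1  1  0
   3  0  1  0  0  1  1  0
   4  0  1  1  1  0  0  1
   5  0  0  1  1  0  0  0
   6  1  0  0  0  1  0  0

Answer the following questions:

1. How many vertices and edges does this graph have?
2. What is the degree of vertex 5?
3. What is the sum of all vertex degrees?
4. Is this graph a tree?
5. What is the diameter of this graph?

Count: 7 vertices, 9 edges.
Vertex 5 has neighbors [2, 3], degree = 2.
Handshaking lemma: 2 * 9 = 18.
A tree on 7 vertices has 6 edges. This graph has 9 edges (3 extra). Not a tree.
Diameter (longest shortest path) = 3.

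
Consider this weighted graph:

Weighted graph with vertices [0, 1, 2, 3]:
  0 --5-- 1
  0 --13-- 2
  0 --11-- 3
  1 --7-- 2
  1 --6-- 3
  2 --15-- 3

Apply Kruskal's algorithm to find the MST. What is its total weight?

Applying Kruskal's algorithm (sort edges by weight, add if no cycle):
  Add (0,1) w=5
  Add (1,3) w=6
  Add (1,2) w=7
  Skip (0,3) w=11 (creates cycle)
  Skip (0,2) w=13 (creates cycle)
  Skip (2,3) w=15 (creates cycle)
MST weight = 18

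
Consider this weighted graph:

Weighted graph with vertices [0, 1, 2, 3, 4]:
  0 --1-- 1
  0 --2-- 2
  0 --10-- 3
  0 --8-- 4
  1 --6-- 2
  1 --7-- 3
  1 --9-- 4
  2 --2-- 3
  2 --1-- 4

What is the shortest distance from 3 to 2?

Using Dijkstra's algorithm from vertex 3:
Shortest path: 3 -> 2
Total weight: 2 = 2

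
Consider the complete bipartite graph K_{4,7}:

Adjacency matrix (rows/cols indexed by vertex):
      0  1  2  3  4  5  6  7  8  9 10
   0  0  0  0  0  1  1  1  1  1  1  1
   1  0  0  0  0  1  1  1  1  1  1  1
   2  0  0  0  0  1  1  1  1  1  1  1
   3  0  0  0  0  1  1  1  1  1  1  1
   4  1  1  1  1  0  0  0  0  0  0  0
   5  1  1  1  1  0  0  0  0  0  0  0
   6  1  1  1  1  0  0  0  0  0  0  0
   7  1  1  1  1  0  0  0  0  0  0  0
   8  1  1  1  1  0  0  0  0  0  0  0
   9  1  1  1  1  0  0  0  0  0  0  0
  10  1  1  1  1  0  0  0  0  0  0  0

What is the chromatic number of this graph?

K_{4,7} is bipartite: vertices split into two independent sets of size 4 and 7.
Color one set 0, the other 1. No adjacent vertices share a color.
Chromatic number = 2.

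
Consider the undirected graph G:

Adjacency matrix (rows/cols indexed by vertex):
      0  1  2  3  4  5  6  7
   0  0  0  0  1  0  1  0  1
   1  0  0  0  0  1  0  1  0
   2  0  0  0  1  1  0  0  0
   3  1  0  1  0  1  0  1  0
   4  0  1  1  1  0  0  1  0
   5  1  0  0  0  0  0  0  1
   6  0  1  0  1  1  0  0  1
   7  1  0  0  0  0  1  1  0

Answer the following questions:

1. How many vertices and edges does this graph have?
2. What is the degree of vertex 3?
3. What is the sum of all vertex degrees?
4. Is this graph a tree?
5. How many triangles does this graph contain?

Count: 8 vertices, 12 edges.
Vertex 3 has neighbors [0, 2, 4, 6], degree = 4.
Handshaking lemma: 2 * 12 = 24.
A tree on 8 vertices has 7 edges. This graph has 12 edges (5 extra). Not a tree.
Number of triangles = 4.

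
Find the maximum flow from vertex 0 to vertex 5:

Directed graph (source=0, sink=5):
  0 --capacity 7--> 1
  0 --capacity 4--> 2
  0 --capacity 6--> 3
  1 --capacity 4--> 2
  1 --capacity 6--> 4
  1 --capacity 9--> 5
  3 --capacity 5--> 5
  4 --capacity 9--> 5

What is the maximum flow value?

Computing max flow:
  Flow on (0->1): 7/7
  Flow on (0->3): 5/6
  Flow on (1->5): 7/9
  Flow on (3->5): 5/5
Maximum flow = 12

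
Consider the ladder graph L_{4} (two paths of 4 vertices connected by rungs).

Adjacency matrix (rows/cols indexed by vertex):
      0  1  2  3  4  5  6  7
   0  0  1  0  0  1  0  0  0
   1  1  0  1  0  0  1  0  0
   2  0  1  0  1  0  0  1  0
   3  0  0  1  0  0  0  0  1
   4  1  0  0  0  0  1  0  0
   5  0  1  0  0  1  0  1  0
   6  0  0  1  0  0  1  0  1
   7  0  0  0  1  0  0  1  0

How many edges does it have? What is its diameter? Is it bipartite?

Ladder graph L_{4}: 4 rungs + 2 * (4-1) path edges = 4 + 6 = 10 edges.
Diameter = 4.
Ladder graphs are bipartite (alternating coloring along each path).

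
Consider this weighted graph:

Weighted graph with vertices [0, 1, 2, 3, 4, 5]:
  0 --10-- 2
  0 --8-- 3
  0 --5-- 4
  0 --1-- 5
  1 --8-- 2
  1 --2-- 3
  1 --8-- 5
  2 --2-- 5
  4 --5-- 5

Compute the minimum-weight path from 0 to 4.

Using Dijkstra's algorithm from vertex 0:
Shortest path: 0 -> 4
Total weight: 5 = 5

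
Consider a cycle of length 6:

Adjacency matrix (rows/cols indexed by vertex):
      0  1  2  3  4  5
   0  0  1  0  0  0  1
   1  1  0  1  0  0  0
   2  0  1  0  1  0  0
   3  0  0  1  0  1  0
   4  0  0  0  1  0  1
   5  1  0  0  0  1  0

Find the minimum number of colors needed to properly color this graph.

This is an even cycle (C_6). Even cycles are bipartite.
Chromatic number = 2.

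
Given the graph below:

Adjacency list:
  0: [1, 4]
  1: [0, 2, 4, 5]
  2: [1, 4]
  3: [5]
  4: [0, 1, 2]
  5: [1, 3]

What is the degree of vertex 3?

Vertex 3 has neighbors [5], so deg(3) = 1.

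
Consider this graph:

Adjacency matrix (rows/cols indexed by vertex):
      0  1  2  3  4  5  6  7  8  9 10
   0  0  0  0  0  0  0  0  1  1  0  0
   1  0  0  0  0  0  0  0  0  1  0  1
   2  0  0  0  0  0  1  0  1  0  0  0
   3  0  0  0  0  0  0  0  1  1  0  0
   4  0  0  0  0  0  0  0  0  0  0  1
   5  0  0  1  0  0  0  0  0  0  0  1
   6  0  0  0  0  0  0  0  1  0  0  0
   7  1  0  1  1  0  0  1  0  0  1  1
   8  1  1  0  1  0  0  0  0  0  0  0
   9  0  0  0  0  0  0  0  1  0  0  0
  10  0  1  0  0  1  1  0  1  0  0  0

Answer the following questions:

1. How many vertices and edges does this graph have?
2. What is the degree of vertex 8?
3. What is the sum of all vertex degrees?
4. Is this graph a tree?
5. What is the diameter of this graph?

Count: 11 vertices, 13 edges.
Vertex 8 has neighbors [0, 1, 3], degree = 3.
Handshaking lemma: 2 * 13 = 26.
A tree on 11 vertices has 10 edges. This graph has 13 edges (3 extra). Not a tree.
Diameter (longest shortest path) = 3.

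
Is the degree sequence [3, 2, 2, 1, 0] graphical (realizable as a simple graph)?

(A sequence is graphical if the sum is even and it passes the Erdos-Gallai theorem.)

Sum of degrees = 8. Sum is even and passes Erdos-Gallai. The sequence IS graphical.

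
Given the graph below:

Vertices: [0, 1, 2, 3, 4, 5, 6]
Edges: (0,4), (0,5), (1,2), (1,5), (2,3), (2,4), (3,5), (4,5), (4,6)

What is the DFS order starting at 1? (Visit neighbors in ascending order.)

DFS from vertex 1 (neighbors processed in ascending order):
Visit order: 1, 2, 3, 5, 0, 4, 6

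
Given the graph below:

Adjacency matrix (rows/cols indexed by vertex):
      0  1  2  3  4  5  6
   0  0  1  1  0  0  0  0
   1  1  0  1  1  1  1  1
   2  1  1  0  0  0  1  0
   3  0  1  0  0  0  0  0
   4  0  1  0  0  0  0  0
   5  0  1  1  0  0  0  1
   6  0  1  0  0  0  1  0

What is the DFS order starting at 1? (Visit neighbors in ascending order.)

DFS from vertex 1 (neighbors processed in ascending order):
Visit order: 1, 0, 2, 5, 6, 3, 4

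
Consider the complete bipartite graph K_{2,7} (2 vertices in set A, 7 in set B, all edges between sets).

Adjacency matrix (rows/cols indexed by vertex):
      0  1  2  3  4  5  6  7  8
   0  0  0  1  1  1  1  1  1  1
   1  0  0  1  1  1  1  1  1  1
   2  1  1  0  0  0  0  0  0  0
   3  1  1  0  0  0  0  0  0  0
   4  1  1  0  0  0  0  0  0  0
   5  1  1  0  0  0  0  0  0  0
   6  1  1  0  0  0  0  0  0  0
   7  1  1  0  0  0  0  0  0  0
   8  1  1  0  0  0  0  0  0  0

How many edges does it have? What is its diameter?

K_{2,7} has 2 * 7 = 14 edges.
Any vertex reaches any opposite-side vertex in 1 step; same-side vertices reach in 2 steps via any opposite-side vertex.
Diameter = 2.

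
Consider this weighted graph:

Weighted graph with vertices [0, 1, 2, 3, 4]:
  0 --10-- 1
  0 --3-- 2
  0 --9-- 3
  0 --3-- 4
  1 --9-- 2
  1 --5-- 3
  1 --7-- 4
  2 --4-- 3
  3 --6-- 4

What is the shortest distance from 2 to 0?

Using Dijkstra's algorithm from vertex 2:
Shortest path: 2 -> 0
Total weight: 3 = 3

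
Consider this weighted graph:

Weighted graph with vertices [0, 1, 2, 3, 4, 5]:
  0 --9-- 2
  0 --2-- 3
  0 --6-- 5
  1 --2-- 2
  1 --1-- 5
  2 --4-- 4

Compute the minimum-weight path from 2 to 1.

Using Dijkstra's algorithm from vertex 2:
Shortest path: 2 -> 1
Total weight: 2 = 2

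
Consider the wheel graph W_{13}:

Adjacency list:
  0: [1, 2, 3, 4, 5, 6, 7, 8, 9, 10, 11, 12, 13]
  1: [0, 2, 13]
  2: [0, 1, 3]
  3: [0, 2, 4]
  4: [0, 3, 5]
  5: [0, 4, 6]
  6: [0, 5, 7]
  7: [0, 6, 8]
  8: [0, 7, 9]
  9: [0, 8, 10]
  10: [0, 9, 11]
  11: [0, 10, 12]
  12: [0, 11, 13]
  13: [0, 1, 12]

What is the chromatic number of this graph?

W_{13} = C_{13} plus a hub adjacent to every cycle vertex.
The outer cycle needs 3 colors (odd cycle); the hub is adjacent to all of them so needs a fresh color.
Chromatic number = 3 + 1 = 4.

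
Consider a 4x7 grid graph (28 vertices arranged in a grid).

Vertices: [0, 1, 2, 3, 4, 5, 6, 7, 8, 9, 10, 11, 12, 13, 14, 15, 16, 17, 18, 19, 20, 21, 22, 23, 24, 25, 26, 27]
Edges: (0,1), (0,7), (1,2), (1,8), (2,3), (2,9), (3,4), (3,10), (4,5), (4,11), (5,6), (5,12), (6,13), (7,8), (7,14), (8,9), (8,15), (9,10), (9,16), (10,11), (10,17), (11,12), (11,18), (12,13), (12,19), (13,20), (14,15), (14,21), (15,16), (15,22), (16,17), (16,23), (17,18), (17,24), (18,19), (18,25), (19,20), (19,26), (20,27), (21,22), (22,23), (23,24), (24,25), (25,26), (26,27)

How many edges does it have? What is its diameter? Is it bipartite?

A 4x7 grid has 21 vertical edges and 24 horizontal edges.
Total edges = 21 + 24 = 45.
Diameter = (4-1) + (7-1) = 9 (corner to opposite corner).
Grid graphs are bipartite (checkerboard coloring).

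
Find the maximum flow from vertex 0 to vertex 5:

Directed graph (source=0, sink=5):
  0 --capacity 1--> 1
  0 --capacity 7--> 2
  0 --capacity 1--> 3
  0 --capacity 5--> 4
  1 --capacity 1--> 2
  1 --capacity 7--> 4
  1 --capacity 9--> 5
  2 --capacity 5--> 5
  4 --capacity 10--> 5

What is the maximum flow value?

Computing max flow:
  Flow on (0->1): 1/1
  Flow on (0->2): 5/7
  Flow on (0->4): 5/5
  Flow on (1->5): 1/9
  Flow on (2->5): 5/5
  Flow on (4->5): 5/10
Maximum flow = 11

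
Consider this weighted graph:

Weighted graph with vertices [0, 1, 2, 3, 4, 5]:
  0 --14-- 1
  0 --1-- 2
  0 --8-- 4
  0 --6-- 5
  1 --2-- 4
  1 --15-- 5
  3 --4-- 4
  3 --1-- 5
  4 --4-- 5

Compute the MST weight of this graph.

Applying Kruskal's algorithm (sort edges by weight, add if no cycle):
  Add (0,2) w=1
  Add (3,5) w=1
  Add (1,4) w=2
  Add (3,4) w=4
  Skip (4,5) w=4 (creates cycle)
  Add (0,5) w=6
  Skip (0,4) w=8 (creates cycle)
  Skip (0,1) w=14 (creates cycle)
  Skip (1,5) w=15 (creates cycle)
MST weight = 14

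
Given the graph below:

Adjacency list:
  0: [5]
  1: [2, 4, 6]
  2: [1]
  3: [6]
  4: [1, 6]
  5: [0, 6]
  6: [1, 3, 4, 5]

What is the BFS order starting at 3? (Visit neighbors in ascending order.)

BFS from vertex 3 (neighbors processed in ascending order):
Visit order: 3, 6, 1, 4, 5, 2, 0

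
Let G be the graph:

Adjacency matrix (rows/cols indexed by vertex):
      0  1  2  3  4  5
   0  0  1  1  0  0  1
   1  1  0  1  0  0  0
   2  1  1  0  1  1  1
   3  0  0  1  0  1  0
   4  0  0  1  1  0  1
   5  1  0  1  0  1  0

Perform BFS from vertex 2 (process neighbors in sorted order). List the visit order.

BFS from vertex 2 (neighbors processed in ascending order):
Visit order: 2, 0, 1, 3, 4, 5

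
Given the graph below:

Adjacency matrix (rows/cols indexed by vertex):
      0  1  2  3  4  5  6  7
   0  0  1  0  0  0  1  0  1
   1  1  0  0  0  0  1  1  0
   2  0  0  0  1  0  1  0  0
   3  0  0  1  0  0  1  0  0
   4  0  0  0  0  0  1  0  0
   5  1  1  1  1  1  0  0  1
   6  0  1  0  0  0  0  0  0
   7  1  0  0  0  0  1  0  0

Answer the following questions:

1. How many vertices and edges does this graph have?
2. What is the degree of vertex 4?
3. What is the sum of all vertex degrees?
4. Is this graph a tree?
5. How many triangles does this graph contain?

Count: 8 vertices, 10 edges.
Vertex 4 has neighbors [5], degree = 1.
Handshaking lemma: 2 * 10 = 20.
A tree on 8 vertices has 7 edges. This graph has 10 edges (3 extra). Not a tree.
Number of triangles = 3.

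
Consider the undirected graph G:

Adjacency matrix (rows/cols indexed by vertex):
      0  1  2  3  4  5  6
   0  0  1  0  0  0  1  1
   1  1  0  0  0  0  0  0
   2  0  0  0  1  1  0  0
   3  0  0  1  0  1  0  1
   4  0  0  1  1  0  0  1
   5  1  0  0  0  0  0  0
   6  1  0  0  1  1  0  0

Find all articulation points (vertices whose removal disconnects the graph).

An articulation point is a vertex whose removal disconnects the graph.
Articulation points: [0, 6]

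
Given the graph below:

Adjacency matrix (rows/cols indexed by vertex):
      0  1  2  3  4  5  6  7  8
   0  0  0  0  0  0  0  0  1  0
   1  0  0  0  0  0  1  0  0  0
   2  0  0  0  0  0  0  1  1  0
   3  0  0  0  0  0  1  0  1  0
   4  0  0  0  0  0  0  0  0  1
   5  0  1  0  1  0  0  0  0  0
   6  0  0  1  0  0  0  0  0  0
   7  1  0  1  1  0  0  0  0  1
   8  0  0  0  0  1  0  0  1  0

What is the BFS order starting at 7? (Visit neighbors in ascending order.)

BFS from vertex 7 (neighbors processed in ascending order):
Visit order: 7, 0, 2, 3, 8, 6, 5, 4, 1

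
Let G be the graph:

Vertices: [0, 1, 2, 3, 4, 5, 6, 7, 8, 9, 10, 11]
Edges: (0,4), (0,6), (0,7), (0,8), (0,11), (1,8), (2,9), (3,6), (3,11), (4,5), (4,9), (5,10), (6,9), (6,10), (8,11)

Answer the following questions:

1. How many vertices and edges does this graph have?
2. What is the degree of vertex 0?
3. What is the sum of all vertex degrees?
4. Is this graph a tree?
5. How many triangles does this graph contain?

Count: 12 vertices, 15 edges.
Vertex 0 has neighbors [4, 6, 7, 8, 11], degree = 5.
Handshaking lemma: 2 * 15 = 30.
A tree on 12 vertices has 11 edges. This graph has 15 edges (4 extra). Not a tree.
Number of triangles = 1.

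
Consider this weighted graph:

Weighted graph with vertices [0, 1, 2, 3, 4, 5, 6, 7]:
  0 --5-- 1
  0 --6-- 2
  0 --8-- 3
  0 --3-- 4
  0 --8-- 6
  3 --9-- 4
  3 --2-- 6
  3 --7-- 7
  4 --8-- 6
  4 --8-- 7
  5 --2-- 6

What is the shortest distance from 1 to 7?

Using Dijkstra's algorithm from vertex 1:
Shortest path: 1 -> 0 -> 4 -> 7
Total weight: 5 + 3 + 8 = 16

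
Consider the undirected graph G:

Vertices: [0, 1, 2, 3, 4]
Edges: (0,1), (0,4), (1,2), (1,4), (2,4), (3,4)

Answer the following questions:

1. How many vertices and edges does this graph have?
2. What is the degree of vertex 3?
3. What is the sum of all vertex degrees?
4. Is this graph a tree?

Count: 5 vertices, 6 edges.
Vertex 3 has neighbors [4], degree = 1.
Handshaking lemma: 2 * 6 = 12.
A tree on 5 vertices has 4 edges. This graph has 6 edges (2 extra). Not a tree.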